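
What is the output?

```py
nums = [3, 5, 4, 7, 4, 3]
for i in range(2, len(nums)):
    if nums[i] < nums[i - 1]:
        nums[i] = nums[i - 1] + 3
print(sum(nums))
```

58

i=2: 4<5, nums[2] = 5+3 = 8 → [3, 5, 8, 7, 4, 3]
i=3: 7<8, nums[3] = 8+3 = 11 → [3, 5, 8, 11, 4, 3]
i=4: 4<11, nums[4] = 11+3 = 14 → [3, 5, 8, 11, 14, 3]
i=5: 3<14, nums[5] = 14+3 = 17 → [3, 5, 8, 11, 14, 17]
sum = 58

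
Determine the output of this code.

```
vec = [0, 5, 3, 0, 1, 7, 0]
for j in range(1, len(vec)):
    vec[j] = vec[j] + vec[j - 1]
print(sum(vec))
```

j=1: vec[1] = 5+0 = 5 → [0, 5, 3, 0, 1, 7, 0]
j=2: vec[2] = 3+5 = 8 → [0, 5, 8, 0, 1, 7, 0]
j=3: vec[3] = 0+8 = 8 → [0, 5, 8, 8, 1, 7, 0]
j=4: vec[4] = 1+8 = 9 → [0, 5, 8, 8, 9, 7, 0]
j=5: vec[5] = 7+9 = 16 → [0, 5, 8, 8, 9, 16, 0]
j=6: vec[6] = 0+16 = 16 → [0, 5, 8, 8, 9, 16, 16]
sum = 62

62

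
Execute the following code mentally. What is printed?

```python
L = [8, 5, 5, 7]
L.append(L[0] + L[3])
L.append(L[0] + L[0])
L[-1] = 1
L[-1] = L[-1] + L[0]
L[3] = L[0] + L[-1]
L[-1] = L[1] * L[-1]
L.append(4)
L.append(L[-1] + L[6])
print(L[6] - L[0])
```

-4

append L[0]+L[3] = 8+7 = 15 → [8, 5, 5, 7, 15]
append L[0]+L[0] = 8+8 = 16 → [8, 5, 5, 7, 15, 16]
L[-1] = 1 → [8, 5, 5, 7, 15, 1]
L[-1] = L[-1]+L[0] = 1+8 = 9 → [8, 5, 5, 7, 15, 9]
L[3] = L[0]+L[-1] = 8+9 = 17 → [8, 5, 5, 17, 15, 9]
L[-1] = L[1]*L[-1] = 5*9 = 45 → [8, 5, 5, 17, 15, 45]
append 4 → [8, 5, 5, 17, 15, 45, 4]
append L[-1]+L[6] = 4+4 = 8 → [8, 5, 5, 17, 15, 45, 4, 8]
L[6]-L[0] = 4-8 = -4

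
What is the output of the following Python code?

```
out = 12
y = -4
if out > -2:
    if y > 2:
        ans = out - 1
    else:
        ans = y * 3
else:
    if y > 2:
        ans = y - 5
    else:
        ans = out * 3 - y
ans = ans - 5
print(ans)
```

-17

out=12, y=-4
out > -2 is True; y > 2 is False
→ ans = y * 3 = -12
ans = (-12)-5 = -17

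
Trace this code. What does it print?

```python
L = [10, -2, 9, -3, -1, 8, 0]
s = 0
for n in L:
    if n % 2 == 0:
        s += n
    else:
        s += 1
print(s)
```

n=10: even, s = 0+10 = 10
n=-2: even, s = 10+(-2) = 8
n=9: not even, s = 8+1 = 9
n=-3: not even, s = 9+1 = 10
n=-1: not even, s = 10+1 = 11
n=8: even, s = 11+8 = 19
n=0: even, s = 19+0 = 19

19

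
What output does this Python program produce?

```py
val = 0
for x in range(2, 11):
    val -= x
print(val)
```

x=2: val = 0-2 = -2
x=3: val = (-2)-3 = -5
x=4: val = (-5)-4 = -9
x=5: val = (-9)-5 = -14
x=6: val = (-14)-6 = -20
x=7: val = (-20)-7 = -27
x=8: val = (-27)-8 = -35
x=9: val = (-35)-9 = -44
x=10: val = (-44)-10 = -54

-54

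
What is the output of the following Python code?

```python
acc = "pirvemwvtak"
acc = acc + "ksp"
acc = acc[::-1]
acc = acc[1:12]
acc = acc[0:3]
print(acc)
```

+ 'ksp' → 'pirvemwvtakksp'
reverse → 'pskkatvwmevrip'
slice [1:12] → 'skkatvwmevr'
slice [0:3] → 'skk'

skk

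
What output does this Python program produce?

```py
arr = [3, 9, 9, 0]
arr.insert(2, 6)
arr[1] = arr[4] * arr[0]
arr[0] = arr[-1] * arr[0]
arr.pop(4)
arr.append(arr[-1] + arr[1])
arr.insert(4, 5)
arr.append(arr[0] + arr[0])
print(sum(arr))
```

29

insert 6 at 2 → [3, 9, 6, 9, 0]
arr[1] = arr[4]*arr[0] = 0*3 = 0 → [3, 0, 6, 9, 0]
arr[0] = arr[-1]*arr[0] = 0*3 = 0 → [0, 0, 6, 9, 0]
pop(4) removes 0 → [0, 0, 6, 9]
append arr[-1]+arr[1] = 9+0 = 9 → [0, 0, 6, 9, 9]
insert 5 at 4 → [0, 0, 6, 9, 5, 9]
append arr[0]+arr[0] = 0+0 = 0 → [0, 0, 6, 9, 5, 9, 0]
sum = 29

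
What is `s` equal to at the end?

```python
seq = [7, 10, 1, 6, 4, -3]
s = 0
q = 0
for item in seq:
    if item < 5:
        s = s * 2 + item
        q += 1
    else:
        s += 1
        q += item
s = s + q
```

55

item=7: not <5, s = 0+1 = 1; q=7
item=10: not <5, s = 1+1 = 2; q=17
item=1: <5, s = 2*2+1 = 5; q=18
item=6: not <5, s = 5+1 = 6; q=24
item=4: <5, s = 6*2+4 = 16; q=25
item=-3: <5, s = 16*2+(-3) = 29; q=26
s+q = 29+26 = 55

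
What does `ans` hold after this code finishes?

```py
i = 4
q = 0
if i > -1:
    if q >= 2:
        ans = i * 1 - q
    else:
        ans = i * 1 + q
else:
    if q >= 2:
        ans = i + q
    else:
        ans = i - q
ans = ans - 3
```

i=4, q=0
i > -1 is True; q >= 2 is False
→ ans = i * 1 + q = 4
ans = 4-3 = 1

1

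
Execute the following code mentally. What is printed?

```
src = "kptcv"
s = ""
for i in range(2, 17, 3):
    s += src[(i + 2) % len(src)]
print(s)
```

i=2: add src[4]='v' → 'v'
i=5: add src[2]='t' → 'vt'
i=8: add src[0]='k' → 'vtk'
i=11: add src[3]='c' → 'vtkc'
i=14: add src[1]='p' → 'vtkcp'

vtkcp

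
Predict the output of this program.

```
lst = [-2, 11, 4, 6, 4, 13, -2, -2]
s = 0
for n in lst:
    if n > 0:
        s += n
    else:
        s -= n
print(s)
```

44

n=-2: not >0, s = 0-(-2) = 2
n=11: >0, s = 2+11 = 13
n=4: >0, s = 13+4 = 17
n=6: >0, s = 17+6 = 23
n=4: >0, s = 23+4 = 27
n=13: >0, s = 27+13 = 40
n=-2: not >0, s = 40-(-2) = 42
n=-2: not >0, s = 42-(-2) = 44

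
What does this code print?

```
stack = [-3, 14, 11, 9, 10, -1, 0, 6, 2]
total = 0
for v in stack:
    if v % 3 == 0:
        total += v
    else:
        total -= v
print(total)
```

v=-3: %3==0, total = 0+(-3) = -3
v=14: not %3==0, total = (-3)-14 = -17
v=11: not %3==0, total = (-17)-11 = -28
v=9: %3==0, total = (-28)+9 = -19
v=10: not %3==0, total = (-19)-10 = -29
v=-1: not %3==0, total = (-29)-(-1) = -28
v=0: %3==0, total = (-28)+0 = -28
v=6: %3==0, total = (-28)+6 = -22
v=2: not %3==0, total = (-22)-2 = -24

-24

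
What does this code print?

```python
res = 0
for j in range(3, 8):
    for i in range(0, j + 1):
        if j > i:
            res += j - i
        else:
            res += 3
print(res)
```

95

j=3,i=0: 3>0, res = 0+3 = 3
j=3,i=1: 3>1, res = 3+2 = 5
j=3,i=2: 3>2, res = 5+1 = 6
j=3,i=3: not 3>3, res = 6+3 = 9
j=4,i=0: 4>0, res = 9+4 = 13
j=4,i=1: 4>1, res = 13+3 = 16
j=4,i=2: 4>2, res = 16+2 = 18
j=4,i=3: 4>3, res = 18+1 = 19
j=4,i=4: not 4>4, res = 19+3 = 22
j=5,i=0: 5>0, res = 22+5 = 27
j=5,i=1: 5>1, res = 27+4 = 31
j=5,i=2: 5>2, res = 31+3 = 34
j=5,i=3: 5>3, res = 34+2 = 36
j=5,i=4: 5>4, res = 36+1 = 37
j=5,i=5: not 5>5, res = 37+3 = 40
j=6,i=0: 6>0, res = 40+6 = 46
j=6,i=1: 6>1, res = 46+5 = 51
j=6,i=2: 6>2, res = 51+4 = 55
j=6,i=3: 6>3, res = 55+3 = 58
j=6,i=4: 6>4, res = 58+2 = 60
j=6,i=5: 6>5, res = 60+1 = 61
j=6,i=6: not 6>6, res = 61+3 = 64
j=7,i=0: 7>0, res = 64+7 = 71
j=7,i=1: 7>1, res = 71+6 = 77
j=7,i=2: 7>2, res = 77+5 = 82
j=7,i=3: 7>3, res = 82+4 = 86
j=7,i=4: 7>4, res = 86+3 = 89
j=7,i=5: 7>5, res = 89+2 = 91
j=7,i=6: 7>6, res = 91+1 = 92
j=7,i=7: not 7>7, res = 92+3 = 95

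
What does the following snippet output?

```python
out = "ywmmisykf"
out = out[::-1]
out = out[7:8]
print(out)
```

reverse → 'fkysimmwy'
slice [7:8] → 'w'

w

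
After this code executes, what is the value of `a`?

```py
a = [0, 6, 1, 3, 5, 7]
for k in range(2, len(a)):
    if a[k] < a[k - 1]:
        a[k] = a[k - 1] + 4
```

k=2: 1<6, a[2] = 6+4 = 10 → [0, 6, 10, 3, 5, 7]
k=3: 3<10, a[3] = 10+4 = 14 → [0, 6, 10, 14, 5, 7]
k=4: 5<14, a[4] = 14+4 = 18 → [0, 6, 10, 14, 18, 7]
k=5: 7<18, a[5] = 18+4 = 22 → [0, 6, 10, 14, 18, 22]

[0, 6, 10, 14, 18, 22]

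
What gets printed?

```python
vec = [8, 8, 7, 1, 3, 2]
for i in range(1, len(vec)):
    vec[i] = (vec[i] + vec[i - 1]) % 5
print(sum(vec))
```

22

i=1: vec[1] = (8+8)%5 = 1 → [8, 1, 7, 1, 3, 2]
i=2: vec[2] = (7+1)%5 = 3 → [8, 1, 3, 1, 3, 2]
i=3: vec[3] = (1+3)%5 = 4 → [8, 1, 3, 4, 3, 2]
i=4: vec[4] = (3+4)%5 = 2 → [8, 1, 3, 4, 2, 2]
i=5: vec[5] = (2+2)%5 = 4 → [8, 1, 3, 4, 2, 4]
sum = 22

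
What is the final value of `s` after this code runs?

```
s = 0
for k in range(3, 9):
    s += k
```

33

k=3: s = 0+3 = 3
k=4: s = 3+4 = 7
k=5: s = 7+5 = 12
k=6: s = 12+6 = 18
k=7: s = 18+7 = 25
k=8: s = 25+8 = 33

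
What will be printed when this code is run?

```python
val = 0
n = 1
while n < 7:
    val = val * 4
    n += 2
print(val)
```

0

n=1: val = 0*4 = 0
n=3: val = 0*4 = 0
n=5: val = 0*4 = 0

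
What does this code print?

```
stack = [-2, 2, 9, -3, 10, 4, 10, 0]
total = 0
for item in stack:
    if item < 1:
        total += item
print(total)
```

item=-2: <1, total = 0+(-2) = -2
item=2: not <1
item=9: not <1
item=-3: <1, total = (-2)+(-3) = -5
item=10: not <1
item=4: not <1
item=10: not <1
item=0: <1, total = (-5)+0 = -5

-5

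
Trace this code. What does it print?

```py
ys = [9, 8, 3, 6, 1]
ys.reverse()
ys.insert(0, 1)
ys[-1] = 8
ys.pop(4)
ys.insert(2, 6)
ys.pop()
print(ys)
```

reverse → [1, 6, 3, 8, 9]
insert 1 at 0 → [1, 1, 6, 3, 8, 9]
ys[-1] = 8 → [1, 1, 6, 3, 8, 8]
pop(4) removes 8 → [1, 1, 6, 3, 8]
insert 6 at 2 → [1, 1, 6, 6, 3, 8]
pop() removes 8 → [1, 1, 6, 6, 3]

[1, 1, 6, 6, 3]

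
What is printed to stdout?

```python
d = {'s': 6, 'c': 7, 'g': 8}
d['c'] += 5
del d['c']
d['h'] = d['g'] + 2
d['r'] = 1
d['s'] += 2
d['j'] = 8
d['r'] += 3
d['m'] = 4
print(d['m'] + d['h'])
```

d['c'] = 7+5 = 12 → {'s': 6, 'c': 12, 'g': 8}
del 'c' → {'s': 6, 'g': 8}
d['h'] = d['g']+2 = 10 → {'s': 6, 'g': 8, 'h': 10}
d['r'] = 1 → {'s': 6, 'g': 8, 'h': 10, 'r': 1}
d['s'] = 6+2 = 8 → {'s': 8, 'g': 8, 'h': 10, 'r': 1}
d['j'] = 8 → {'s': 8, 'g': 8, 'h': 10, 'r': 1, 'j': 8}
d['r'] = 1+3 = 4 → {'s': 8, 'g': 8, 'h': 10, 'r': 4, 'j': 8}
d['m'] = 4 → {'s': 8, 'g': 8, 'h': 10, 'r': 4, 'j': 8, 'm': 4}
d['m']+d['h'] = 4+10 = 14

14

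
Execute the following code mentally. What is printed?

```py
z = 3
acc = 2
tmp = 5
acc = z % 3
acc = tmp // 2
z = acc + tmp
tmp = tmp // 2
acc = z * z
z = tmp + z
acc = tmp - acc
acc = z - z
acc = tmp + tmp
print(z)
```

acc = 3%3 = 0
acc = 5//2 = 2
z = 2+5 = 7
tmp = 5//2 = 2
acc = 7*7 = 49
z = 2+7 = 9
acc = 2-49 = -47
acc = 9-9 = 0
acc = 2+2 = 4

9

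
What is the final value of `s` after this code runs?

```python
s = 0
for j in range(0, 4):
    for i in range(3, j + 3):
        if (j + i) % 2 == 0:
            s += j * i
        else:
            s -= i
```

28

j=1,i=3: even sum, s = 0+3 = 3
j=2,i=3: odd sum, s = 3-3 = 0
j=2,i=4: even sum, s = 0+8 = 8
j=3,i=3: even sum, s = 8+9 = 17
j=3,i=4: odd sum, s = 17-4 = 13
j=3,i=5: even sum, s = 13+15 = 28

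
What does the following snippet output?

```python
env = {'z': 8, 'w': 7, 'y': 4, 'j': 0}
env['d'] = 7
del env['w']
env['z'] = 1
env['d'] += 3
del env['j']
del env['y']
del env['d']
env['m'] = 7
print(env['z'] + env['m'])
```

env['d'] = 7 → {'z': 8, 'w': 7, 'y': 4, 'j': 0, 'd': 7}
del 'w' → {'z': 8, 'y': 4, 'j': 0, 'd': 7}
env['z'] = 1 → {'z': 1, 'y': 4, 'j': 0, 'd': 7}
env['d'] = 7+3 = 10 → {'z': 1, 'y': 4, 'j': 0, 'd': 10}
del 'j' → {'z': 1, 'y': 4, 'd': 10}
del 'y' → {'z': 1, 'd': 10}
del 'd' → {'z': 1}
env['m'] = 7 → {'z': 1, 'm': 7}
env['z']+env['m'] = 1+7 = 8

8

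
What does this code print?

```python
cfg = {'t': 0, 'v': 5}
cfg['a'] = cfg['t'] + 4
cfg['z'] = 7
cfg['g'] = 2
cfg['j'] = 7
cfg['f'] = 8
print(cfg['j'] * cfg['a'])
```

cfg['a'] = cfg['t']+4 = 4 → {'t': 0, 'v': 5, 'a': 4}
cfg['z'] = 7 → {'t': 0, 'v': 5, 'a': 4, 'z': 7}
cfg['g'] = 2 → {'t': 0, 'v': 5, 'a': 4, 'z': 7, 'g': 2}
cfg['j'] = 7 → {'t': 0, 'v': 5, 'a': 4, 'z': 7, 'g': 2, 'j': 7}
cfg['f'] = 8 → {'t': 0, 'v': 5, 'a': 4, 'z': 7, 'g': 2, 'j': 7, 'f': 8}
cfg['j']*cfg['a'] = 7*4 = 28

28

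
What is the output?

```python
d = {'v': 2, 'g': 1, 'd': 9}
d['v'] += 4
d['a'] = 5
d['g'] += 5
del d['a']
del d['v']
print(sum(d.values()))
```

15

d['v'] = 2+4 = 6 → {'v': 6, 'g': 1, 'd': 9}
d['a'] = 5 → {'v': 6, 'g': 1, 'd': 9, 'a': 5}
d['g'] = 1+5 = 6 → {'v': 6, 'g': 6, 'd': 9, 'a': 5}
del 'a' → {'v': 6, 'g': 6, 'd': 9}
del 'v' → {'g': 6, 'd': 9}
sum of values = 15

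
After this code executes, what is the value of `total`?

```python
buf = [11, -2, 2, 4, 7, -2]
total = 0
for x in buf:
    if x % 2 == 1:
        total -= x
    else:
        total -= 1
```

-22

x=11: odd, total = 0-11 = -11
x=-2: not odd, total = (-11)-1 = -12
x=2: not odd, total = (-12)-1 = -13
x=4: not odd, total = (-13)-1 = -14
x=7: odd, total = (-14)-7 = -21
x=-2: not odd, total = (-21)-1 = -22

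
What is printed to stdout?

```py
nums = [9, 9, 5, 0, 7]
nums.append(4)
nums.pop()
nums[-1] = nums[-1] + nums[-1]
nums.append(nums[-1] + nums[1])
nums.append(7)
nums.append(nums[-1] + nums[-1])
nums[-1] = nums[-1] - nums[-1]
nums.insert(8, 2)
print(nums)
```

[9, 9, 5, 0, 14, 23, 7, 0, 2]

append 4 → [9, 9, 5, 0, 7, 4]
pop() removes 4 → [9, 9, 5, 0, 7]
nums[-1] = nums[-1]+nums[-1] = 7+7 = 14 → [9, 9, 5, 0, 14]
append nums[-1]+nums[1] = 14+9 = 23 → [9, 9, 5, 0, 14, 23]
append 7 → [9, 9, 5, 0, 14, 23, 7]
append nums[-1]+nums[-1] = 7+7 = 14 → [9, 9, 5, 0, 14, 23, 7, 14]
nums[-1] = nums[-1]-nums[-1] = 14-14 = 0 → [9, 9, 5, 0, 14, 23, 7, 0]
insert 2 at 8 → [9, 9, 5, 0, 14, 23, 7, 0, 2]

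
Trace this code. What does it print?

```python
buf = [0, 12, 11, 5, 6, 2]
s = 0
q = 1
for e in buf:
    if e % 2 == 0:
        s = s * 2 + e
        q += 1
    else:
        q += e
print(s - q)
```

e=0: even, s = 0*2+0 = 0; q=2
e=12: even, s = 0*2+12 = 12; q=3
e=11: not even; q=14
e=5: not even; q=19
e=6: even, s = 12*2+6 = 30; q=20
e=2: even, s = 30*2+2 = 62; q=21
s-q = 62-21 = 41

41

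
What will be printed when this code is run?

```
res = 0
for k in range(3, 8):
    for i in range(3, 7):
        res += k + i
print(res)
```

190

k=3,i=3: res = 0+6 = 6
k=3,i=4: res = 6+7 = 13
k=3,i=5: res = 13+8 = 21
k=3,i=6: res = 21+9 = 30
k=4,i=3: res = 30+7 = 37
k=4,i=4: res = 37+8 = 45
k=4,i=5: res = 45+9 = 54
k=4,i=6: res = 54+10 = 64
k=5,i=3: res = 64+8 = 72
k=5,i=4: res = 72+9 = 81
k=5,i=5: res = 81+10 = 91
k=5,i=6: res = 91+11 = 102
k=6,i=3: res = 102+9 = 111
k=6,i=4: res = 111+10 = 121
k=6,i=5: res = 121+11 = 132
k=6,i=6: res = 132+12 = 144
k=7,i=3: res = 144+10 = 154
k=7,i=4: res = 154+11 = 165
k=7,i=5: res = 165+12 = 177
k=7,i=6: res = 177+13 = 190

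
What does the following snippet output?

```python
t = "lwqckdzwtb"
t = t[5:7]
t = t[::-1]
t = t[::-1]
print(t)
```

slice [5:7] → 'dz'
reverse → 'zd'
reverse → 'dz'

dz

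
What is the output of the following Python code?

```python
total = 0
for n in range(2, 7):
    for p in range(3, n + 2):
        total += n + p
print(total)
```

n=2,p=3: total = 0+5 = 5
n=3,p=3: total = 5+6 = 11
n=3,p=4: total = 11+7 = 18
n=4,p=3: total = 18+7 = 25
n=4,p=4: total = 25+8 = 33
n=4,p=5: total = 33+9 = 42
n=5,p=3: total = 42+8 = 50
n=5,p=4: total = 50+9 = 59
n=5,p=5: total = 59+10 = 69
n=5,p=6: total = 69+11 = 80
n=6,p=3: total = 80+9 = 89
n=6,p=4: total = 89+10 = 99
n=6,p=5: total = 99+11 = 110
n=6,p=6: total = 110+12 = 122
n=6,p=7: total = 122+13 = 135

135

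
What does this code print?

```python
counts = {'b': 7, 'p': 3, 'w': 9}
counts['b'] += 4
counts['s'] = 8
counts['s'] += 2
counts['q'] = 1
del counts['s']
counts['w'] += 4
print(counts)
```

counts['b'] = 7+4 = 11 → {'b': 11, 'p': 3, 'w': 9}
counts['s'] = 8 → {'b': 11, 'p': 3, 'w': 9, 's': 8}
counts['s'] = 8+2 = 10 → {'b': 11, 'p': 3, 'w': 9, 's': 10}
counts['q'] = 1 → {'b': 11, 'p': 3, 'w': 9, 's': 10, 'q': 1}
del 's' → {'b': 11, 'p': 3, 'w': 9, 'q': 1}
counts['w'] = 9+4 = 13 → {'b': 11, 'p': 3, 'w': 13, 'q': 1}

{'b': 11, 'p': 3, 'w': 13, 'q': 1}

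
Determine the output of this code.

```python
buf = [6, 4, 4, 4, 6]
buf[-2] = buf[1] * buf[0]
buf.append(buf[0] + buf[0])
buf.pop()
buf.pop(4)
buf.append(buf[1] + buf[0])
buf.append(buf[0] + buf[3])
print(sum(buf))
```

buf[-2] = buf[1]*buf[0] = 4*6 = 24 → [6, 4, 4, 24, 6]
append buf[0]+buf[0] = 6+6 = 12 → [6, 4, 4, 24, 6, 12]
pop() removes 12 → [6, 4, 4, 24, 6]
pop(4) removes 6 → [6, 4, 4, 24]
append buf[1]+buf[0] = 4+6 = 10 → [6, 4, 4, 24, 10]
append buf[0]+buf[3] = 6+24 = 30 → [6, 4, 4, 24, 10, 30]
sum = 78

78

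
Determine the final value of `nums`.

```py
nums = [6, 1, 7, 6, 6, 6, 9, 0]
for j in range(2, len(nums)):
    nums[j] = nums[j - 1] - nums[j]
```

[6, 1, -6, -12, -18, -24, -33, -33]

j=2: nums[2] = 1-7 = -6 → [6, 1, -6, 6, 6, 6, 9, 0]
j=3: nums[3] = (-6)-6 = -12 → [6, 1, -6, -12, 6, 6, 9, 0]
j=4: nums[4] = (-12)-6 = -18 → [6, 1, -6, -12, -18, 6, 9, 0]
j=5: nums[5] = (-18)-6 = -24 → [6, 1, -6, -12, -18, -24, 9, 0]
j=6: nums[6] = (-24)-9 = -33 → [6, 1, -6, -12, -18, -24, -33, 0]
j=7: nums[7] = (-33)-0 = -33 → [6, 1, -6, -12, -18, -24, -33, -33]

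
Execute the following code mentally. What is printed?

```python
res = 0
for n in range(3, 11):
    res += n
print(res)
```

52

n=3: res = 0+3 = 3
n=4: res = 3+4 = 7
n=5: res = 7+5 = 12
n=6: res = 12+6 = 18
n=7: res = 18+7 = 25
n=8: res = 25+8 = 33
n=9: res = 33+9 = 42
n=10: res = 42+10 = 52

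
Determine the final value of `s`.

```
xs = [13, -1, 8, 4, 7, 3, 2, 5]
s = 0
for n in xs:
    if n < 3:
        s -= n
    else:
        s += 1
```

5

n=13: not <3, s = 0+1 = 1
n=-1: <3, s = 1-(-1) = 2
n=8: not <3, s = 2+1 = 3
n=4: not <3, s = 3+1 = 4
n=7: not <3, s = 4+1 = 5
n=3: not <3, s = 5+1 = 6
n=2: <3, s = 6-2 = 4
n=5: not <3, s = 4+1 = 5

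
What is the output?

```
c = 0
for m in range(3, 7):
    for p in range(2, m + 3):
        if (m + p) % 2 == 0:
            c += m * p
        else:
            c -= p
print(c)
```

m=3,p=2: odd sum, c = 0-2 = -2
m=3,p=3: even sum, c = (-2)+9 = 7
m=3,p=4: odd sum, c = 7-4 = 3
m=3,p=5: even sum, c = 3+15 = 18
m=4,p=2: even sum, c = 18+8 = 26
m=4,p=3: odd sum, c = 26-3 = 23
m=4,p=4: even sum, c = 23+16 = 39
m=4,p=5: odd sum, c = 39-5 = 34
m=4,p=6: even sum, c = 34+24 = 58
m=5,p=2: odd sum, c = 58-2 = 56
m=5,p=3: even sum, c = 56+15 = 71
m=5,p=4: odd sum, c = 71-4 = 67
m=5,p=5: even sum, c = 67+25 = 92
m=5,p=6: odd sum, c = 92-6 = 86
m=5,p=7: even sum, c = 86+35 = 121
m=6,p=2: even sum, c = 121+12 = 133
m=6,p=3: odd sum, c = 133-3 = 130
m=6,p=4: even sum, c = 130+24 = 154
m=6,p=5: odd sum, c = 154-5 = 149
m=6,p=6: even sum, c = 149+36 = 185
m=6,p=7: odd sum, c = 185-7 = 178
m=6,p=8: even sum, c = 178+48 = 226

226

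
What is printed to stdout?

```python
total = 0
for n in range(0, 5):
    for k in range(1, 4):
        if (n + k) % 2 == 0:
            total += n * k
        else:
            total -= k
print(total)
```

n=0,k=1: odd sum, total = 0-1 = -1
n=0,k=2: even sum, total = (-1)+0 = -1
n=0,k=3: odd sum, total = (-1)-3 = -4
n=1,k=1: even sum, total = (-4)+1 = -3
n=1,k=2: odd sum, total = (-3)-2 = -5
n=1,k=3: even sum, total = (-5)+3 = -2
n=2,k=1: odd sum, total = (-2)-1 = -3
n=2,k=2: even sum, total = (-3)+4 = 1
n=2,k=3: odd sum, total = 1-3 = -2
n=3,k=1: even sum, total = (-2)+3 = 1
n=3,k=2: odd sum, total = 1-2 = -1
n=3,k=3: even sum, total = (-1)+9 = 8
n=4,k=1: odd sum, total = 8-1 = 7
n=4,k=2: even sum, total = 7+8 = 15
n=4,k=3: odd sum, total = 15-3 = 12

12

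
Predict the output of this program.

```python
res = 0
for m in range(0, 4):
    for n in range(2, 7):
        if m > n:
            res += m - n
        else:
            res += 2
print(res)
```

39

m=0,n=2: not 0>2, res = 0+2 = 2
m=0,n=3: not 0>3, res = 2+2 = 4
m=0,n=4: not 0>4, res = 4+2 = 6
m=0,n=5: not 0>5, res = 6+2 = 8
m=0,n=6: not 0>6, res = 8+2 = 10
m=1,n=2: not 1>2, res = 10+2 = 12
m=1,n=3: not 1>3, res = 12+2 = 14
m=1,n=4: not 1>4, res = 14+2 = 16
m=1,n=5: not 1>5, res = 16+2 = 18
m=1,n=6: not 1>6, res = 18+2 = 20
m=2,n=2: not 2>2, res = 20+2 = 22
m=2,n=3: not 2>3, res = 22+2 = 24
m=2,n=4: not 2>4, res = 24+2 = 26
m=2,n=5: not 2>5, res = 26+2 = 28
m=2,n=6: not 2>6, res = 28+2 = 30
m=3,n=2: 3>2, res = 30+1 = 31
m=3,n=3: not 3>3, res = 31+2 = 33
m=3,n=4: not 3>4, res = 33+2 = 35
m=3,n=5: not 3>5, res = 35+2 = 37
m=3,n=6: not 3>6, res = 37+2 = 39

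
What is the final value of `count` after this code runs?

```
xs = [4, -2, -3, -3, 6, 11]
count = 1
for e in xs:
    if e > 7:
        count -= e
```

e=4: not >7
e=-2: not >7
e=-3: not >7
e=-3: not >7
e=6: not >7
e=11: >7, count = 1-11 = -10

-10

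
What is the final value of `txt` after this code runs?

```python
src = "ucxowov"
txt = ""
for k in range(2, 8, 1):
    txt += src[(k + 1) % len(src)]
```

'owovuc'

k=2: add src[3]='o' → 'o'
k=3: add src[4]='w' → 'ow'
k=4: add src[5]='o' → 'owo'
k=5: add src[6]='v' → 'owov'
k=6: add src[0]='u' → 'owovu'
k=7: add src[1]='c' → 'owovuc'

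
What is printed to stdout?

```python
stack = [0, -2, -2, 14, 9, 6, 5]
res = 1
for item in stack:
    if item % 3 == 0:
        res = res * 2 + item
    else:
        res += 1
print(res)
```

item=0: %3==0, res = 1*2+0 = 2
item=-2: not %3==0, res = 2+1 = 3
item=-2: not %3==0, res = 3+1 = 4
item=14: not %3==0, res = 4+1 = 5
item=9: %3==0, res = 5*2+9 = 19
item=6: %3==0, res = 19*2+6 = 44
item=5: not %3==0, res = 44+1 = 45

45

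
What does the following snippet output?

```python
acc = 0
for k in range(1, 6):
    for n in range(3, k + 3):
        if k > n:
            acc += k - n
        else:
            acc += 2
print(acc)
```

k=1,n=3: not 1>3, acc = 0+2 = 2
k=2,n=3: not 2>3, acc = 2+2 = 4
k=2,n=4: not 2>4, acc = 4+2 = 6
k=3,n=3: not 3>3, acc = 6+2 = 8
k=3,n=4: not 3>4, acc = 8+2 = 10
k=3,n=5: not 3>5, acc = 10+2 = 12
k=4,n=3: 4>3, acc = 12+1 = 13
k=4,n=4: not 4>4, acc = 13+2 = 15
k=4,n=5: not 4>5, acc = 15+2 = 17
k=4,n=6: not 4>6, acc = 17+2 = 19
k=5,n=3: 5>3, acc = 19+2 = 21
k=5,n=4: 5>4, acc = 21+1 = 22
k=5,n=5: not 5>5, acc = 22+2 = 24
k=5,n=6: not 5>6, acc = 24+2 = 26
k=5,n=7: not 5>7, acc = 26+2 = 28

28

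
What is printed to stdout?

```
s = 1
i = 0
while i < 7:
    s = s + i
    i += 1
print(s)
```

i=0: s = 1+0 = 1
i=1: s = 1+1 = 2
i=2: s = 2+2 = 4
i=3: s = 4+3 = 7
i=4: s = 7+4 = 11
i=5: s = 11+5 = 16
i=6: s = 16+6 = 22

22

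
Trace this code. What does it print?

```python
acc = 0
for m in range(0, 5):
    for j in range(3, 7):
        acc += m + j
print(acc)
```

130

m=0,j=3: acc = 0+3 = 3
m=0,j=4: acc = 3+4 = 7
m=0,j=5: acc = 7+5 = 12
m=0,j=6: acc = 12+6 = 18
m=1,j=3: acc = 18+4 = 22
m=1,j=4: acc = 22+5 = 27
m=1,j=5: acc = 27+6 = 33
m=1,j=6: acc = 33+7 = 40
m=2,j=3: acc = 40+5 = 45
m=2,j=4: acc = 45+6 = 51
m=2,j=5: acc = 51+7 = 58
m=2,j=6: acc = 58+8 = 66
m=3,j=3: acc = 66+6 = 72
m=3,j=4: acc = 72+7 = 79
m=3,j=5: acc = 79+8 = 87
m=3,j=6: acc = 87+9 = 96
m=4,j=3: acc = 96+7 = 103
m=4,j=4: acc = 103+8 = 111
m=4,j=5: acc = 111+9 = 120
m=4,j=6: acc = 120+10 = 130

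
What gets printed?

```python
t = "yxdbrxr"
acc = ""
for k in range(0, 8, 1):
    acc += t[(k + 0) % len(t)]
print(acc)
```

yxdbrxry

k=0: add t[0]='y' → 'y'
k=1: add t[1]='x' → 'yx'
k=2: add t[2]='d' → 'yxd'
k=3: add t[3]='b' → 'yxdb'
k=4: add t[4]='r' → 'yxdbr'
k=5: add t[5]='x' → 'yxdbrx'
k=6: add t[6]='r' → 'yxdbrxr'
k=7: add t[0]='y' → 'yxdbrxry'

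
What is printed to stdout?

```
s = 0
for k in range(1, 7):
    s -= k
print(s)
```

k=1: s = 0-1 = -1
k=2: s = (-1)-2 = -3
k=3: s = (-3)-3 = -6
k=4: s = (-6)-4 = -10
k=5: s = (-10)-5 = -15
k=6: s = (-15)-6 = -21

-21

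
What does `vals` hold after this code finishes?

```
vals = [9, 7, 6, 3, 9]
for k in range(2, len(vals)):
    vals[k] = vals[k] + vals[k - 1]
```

k=2: vals[2] = 6+7 = 13 → [9, 7, 13, 3, 9]
k=3: vals[3] = 3+13 = 16 → [9, 7, 13, 16, 9]
k=4: vals[4] = 9+16 = 25 → [9, 7, 13, 16, 25]

[9, 7, 13, 16, 25]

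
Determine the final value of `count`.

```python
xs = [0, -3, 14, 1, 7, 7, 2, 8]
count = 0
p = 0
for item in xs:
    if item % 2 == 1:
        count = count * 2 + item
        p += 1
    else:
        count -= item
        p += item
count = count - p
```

item=0: not odd, count = 0-0 = 0; p=0
item=-3: odd, count = 0*2+(-3) = -3; p=1
item=14: not odd, count = (-3)-14 = -17; p=15
item=1: odd, count = (-17)*2+1 = -33; p=16
item=7: odd, count = (-33)*2+7 = -59; p=17
item=7: odd, count = (-59)*2+7 = -111; p=18
item=2: not odd, count = (-111)-2 = -113; p=20
item=8: not odd, count = (-113)-8 = -121; p=28
count-p = (-121)-28 = -149

-149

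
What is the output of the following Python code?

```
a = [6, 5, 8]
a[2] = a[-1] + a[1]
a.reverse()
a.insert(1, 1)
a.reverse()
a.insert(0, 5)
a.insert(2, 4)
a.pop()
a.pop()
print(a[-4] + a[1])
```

11

a[2] = a[-1]+a[1] = 8+5 = 13 → [6, 5, 13]
reverse → [13, 5, 6]
insert 1 at 1 → [13, 1, 5, 6]
reverse → [6, 5, 1, 13]
insert 5 at 0 → [5, 6, 5, 1, 13]
insert 4 at 2 → [5, 6, 4, 5, 1, 13]
pop() removes 13 → [5, 6, 4, 5, 1]
pop() removes 1 → [5, 6, 4, 5]
a[-4]+a[1] = 5+6 = 11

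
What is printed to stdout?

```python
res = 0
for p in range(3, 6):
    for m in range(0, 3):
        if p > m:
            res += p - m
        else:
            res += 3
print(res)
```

p=3,m=0: 3>0, res = 0+3 = 3
p=3,m=1: 3>1, res = 3+2 = 5
p=3,m=2: 3>2, res = 5+1 = 6
p=4,m=0: 4>0, res = 6+4 = 10
p=4,m=1: 4>1, res = 10+3 = 13
p=4,m=2: 4>2, res = 13+2 = 15
p=5,m=0: 5>0, res = 15+5 = 20
p=5,m=1: 5>1, res = 20+4 = 24
p=5,m=2: 5>2, res = 24+3 = 27

27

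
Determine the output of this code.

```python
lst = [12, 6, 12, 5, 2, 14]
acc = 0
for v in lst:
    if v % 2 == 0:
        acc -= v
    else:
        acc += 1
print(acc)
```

-45

v=12: even, acc = 0-12 = -12
v=6: even, acc = (-12)-6 = -18
v=12: even, acc = (-18)-12 = -30
v=5: not even, acc = (-30)+1 = -29
v=2: even, acc = (-29)-2 = -31
v=14: even, acc = (-31)-14 = -45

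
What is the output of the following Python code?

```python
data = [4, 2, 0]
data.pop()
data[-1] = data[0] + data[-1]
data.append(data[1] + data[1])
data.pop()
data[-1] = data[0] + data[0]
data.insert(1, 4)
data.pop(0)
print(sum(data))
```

pop() removes 0 → [4, 2]
data[-1] = data[0]+data[-1] = 4+2 = 6 → [4, 6]
append data[1]+data[1] = 6+6 = 12 → [4, 6, 12]
pop() removes 12 → [4, 6]
data[-1] = data[0]+data[0] = 4+4 = 8 → [4, 8]
insert 4 at 1 → [4, 4, 8]
pop(0) removes 4 → [4, 8]
sum = 12

12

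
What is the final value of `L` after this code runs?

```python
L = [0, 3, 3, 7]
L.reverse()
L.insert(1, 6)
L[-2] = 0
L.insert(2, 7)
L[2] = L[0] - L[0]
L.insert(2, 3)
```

[7, 6, 3, 0, 3, 0, 0]

reverse → [7, 3, 3, 0]
insert 6 at 1 → [7, 6, 3, 3, 0]
L[-2] = 0 → [7, 6, 3, 0, 0]
insert 7 at 2 → [7, 6, 7, 3, 0, 0]
L[2] = L[0]-L[0] = 7-7 = 0 → [7, 6, 0, 3, 0, 0]
insert 3 at 2 → [7, 6, 3, 0, 3, 0, 0]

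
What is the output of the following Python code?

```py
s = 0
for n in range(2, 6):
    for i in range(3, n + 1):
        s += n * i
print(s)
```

n=3,i=3: s = 0+9 = 9
n=4,i=3: s = 9+12 = 21
n=4,i=4: s = 21+16 = 37
n=5,i=3: s = 37+15 = 52
n=5,i=4: s = 52+20 = 72
n=5,i=5: s = 72+25 = 97

97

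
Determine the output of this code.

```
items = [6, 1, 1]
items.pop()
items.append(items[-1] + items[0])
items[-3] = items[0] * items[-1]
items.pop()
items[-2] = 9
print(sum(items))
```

pop() removes 1 → [6, 1]
append items[-1]+items[0] = 1+6 = 7 → [6, 1, 7]
items[-3] = items[0]*items[-1] = 6*7 = 42 → [42, 1, 7]
pop() removes 7 → [42, 1]
items[-2] = 9 → [9, 1]
sum = 10

10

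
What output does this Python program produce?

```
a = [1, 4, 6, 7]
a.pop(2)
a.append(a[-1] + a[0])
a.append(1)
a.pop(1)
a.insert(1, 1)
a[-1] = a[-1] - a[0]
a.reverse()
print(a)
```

pop(2) removes 6 → [1, 4, 7]
append a[-1]+a[0] = 7+1 = 8 → [1, 4, 7, 8]
append 1 → [1, 4, 7, 8, 1]
pop(1) removes 4 → [1, 7, 8, 1]
insert 1 at 1 → [1, 1, 7, 8, 1]
a[-1] = a[-1]-a[0] = 1-1 = 0 → [1, 1, 7, 8, 0]
reverse → [0, 8, 7, 1, 1]

[0, 8, 7, 1, 1]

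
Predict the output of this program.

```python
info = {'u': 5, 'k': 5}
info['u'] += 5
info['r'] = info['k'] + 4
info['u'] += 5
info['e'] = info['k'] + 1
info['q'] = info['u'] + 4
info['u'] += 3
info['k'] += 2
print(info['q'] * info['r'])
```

171

info['u'] = 5+5 = 10 → {'u': 10, 'k': 5}
info['r'] = info['k']+4 = 9 → {'u': 10, 'k': 5, 'r': 9}
info['u'] = 10+5 = 15 → {'u': 15, 'k': 5, 'r': 9}
info['e'] = info['k']+1 = 6 → {'u': 15, 'k': 5, 'r': 9, 'e': 6}
info['q'] = info['u']+4 = 19 → {'u': 15, 'k': 5, 'r': 9, 'e': 6, 'q': 19}
info['u'] = 15+3 = 18 → {'u': 18, 'k': 5, 'r': 9, 'e': 6, 'q': 19}
info['k'] = 5+2 = 7 → {'u': 18, 'k': 7, 'r': 9, 'e': 6, 'q': 19}
info['q']*info['r'] = 19*9 = 171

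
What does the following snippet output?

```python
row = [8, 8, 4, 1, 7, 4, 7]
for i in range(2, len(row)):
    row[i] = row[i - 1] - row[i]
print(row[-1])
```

i=2: row[2] = 8-4 = 4 → [8, 8, 4, 1, 7, 4, 7]
i=3: row[3] = 4-1 = 3 → [8, 8, 4, 3, 7, 4, 7]
i=4: row[4] = 3-7 = -4 → [8, 8, 4, 3, -4, 4, 7]
i=5: row[5] = (-4)-4 = -8 → [8, 8, 4, 3, -4, -8, 7]
i=6: row[6] = (-8)-7 = -15 → [8, 8, 4, 3, -4, -8, -15]

-15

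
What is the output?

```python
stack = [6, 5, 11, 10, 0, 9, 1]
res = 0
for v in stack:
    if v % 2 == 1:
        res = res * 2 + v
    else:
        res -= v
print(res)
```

-33

v=6: not odd, res = 0-6 = -6
v=5: odd, res = (-6)*2+5 = -7
v=11: odd, res = (-7)*2+11 = -3
v=10: not odd, res = (-3)-10 = -13
v=0: not odd, res = (-13)-0 = -13
v=9: odd, res = (-13)*2+9 = -17
v=1: odd, res = (-17)*2+1 = -33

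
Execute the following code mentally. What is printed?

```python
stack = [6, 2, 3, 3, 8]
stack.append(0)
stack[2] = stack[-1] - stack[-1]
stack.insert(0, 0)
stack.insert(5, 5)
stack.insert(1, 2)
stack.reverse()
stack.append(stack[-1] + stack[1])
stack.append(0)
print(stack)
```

[0, 8, 5, 3, 0, 2, 6, 2, 0, 8, 0]

append 0 → [6, 2, 3, 3, 8, 0]
stack[2] = stack[-1]-stack[-1] = 0-0 = 0 → [6, 2, 0, 3, 8, 0]
insert 0 at 0 → [0, 6, 2, 0, 3, 8, 0]
insert 5 at 5 → [0, 6, 2, 0, 3, 5, 8, 0]
insert 2 at 1 → [0, 2, 6, 2, 0, 3, 5, 8, 0]
reverse → [0, 8, 5, 3, 0, 2, 6, 2, 0]
append stack[-1]+stack[1] = 0+8 = 8 → [0, 8, 5, 3, 0, 2, 6, 2, 0, 8]
append 0 → [0, 8, 5, 3, 0, 2, 6, 2, 0, 8, 0]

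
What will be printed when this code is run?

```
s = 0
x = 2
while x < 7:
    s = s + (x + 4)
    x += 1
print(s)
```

x=2: s = 0+6 = 6
x=3: s = 6+7 = 13
x=4: s = 13+8 = 21
x=5: s = 21+9 = 30
x=6: s = 30+10 = 40

40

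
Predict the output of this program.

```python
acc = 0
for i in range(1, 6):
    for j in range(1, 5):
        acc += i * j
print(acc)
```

i=1,j=1: acc = 0+1 = 1
i=1,j=2: acc = 1+2 = 3
i=1,j=3: acc = 3+3 = 6
i=1,j=4: acc = 6+4 = 10
i=2,j=1: acc = 10+2 = 12
i=2,j=2: acc = 12+4 = 16
i=2,j=3: acc = 16+6 = 22
i=2,j=4: acc = 22+8 = 30
i=3,j=1: acc = 30+3 = 33
i=3,j=2: acc = 33+6 = 39
i=3,j=3: acc = 39+9 = 48
i=3,j=4: acc = 48+12 = 60
i=4,j=1: acc = 60+4 = 64
i=4,j=2: acc = 64+8 = 72
i=4,j=3: acc = 72+12 = 84
i=4,j=4: acc = 84+16 = 100
i=5,j=1: acc = 100+5 = 105
i=5,j=2: acc = 105+10 = 115
i=5,j=3: acc = 115+15 = 130
i=5,j=4: acc = 130+20 = 150

150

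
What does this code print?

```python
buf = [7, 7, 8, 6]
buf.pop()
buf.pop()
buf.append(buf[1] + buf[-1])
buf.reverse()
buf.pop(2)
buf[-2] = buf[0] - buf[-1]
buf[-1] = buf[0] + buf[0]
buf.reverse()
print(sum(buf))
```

pop() removes 6 → [7, 7, 8]
pop() removes 8 → [7, 7]
append buf[1]+buf[-1] = 7+7 = 14 → [7, 7, 14]
reverse → [14, 7, 7]
pop(2) removes 7 → [14, 7]
buf[-2] = buf[0]-buf[-1] = 14-7 = 7 → [7, 7]
buf[-1] = buf[0]+buf[0] = 7+7 = 14 → [7, 14]
reverse → [14, 7]
sum = 21

21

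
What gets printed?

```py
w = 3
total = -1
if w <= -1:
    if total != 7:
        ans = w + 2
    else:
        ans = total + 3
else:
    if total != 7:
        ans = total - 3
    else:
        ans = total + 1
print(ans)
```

-4

w=3, total=-1
w <= -1 is False; total != 7 is True
→ ans = total - 3 = -4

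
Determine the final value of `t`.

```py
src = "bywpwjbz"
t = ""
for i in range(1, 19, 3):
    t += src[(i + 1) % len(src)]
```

i=1: add src[2]='w' → 'w'
i=4: add src[5]='j' → 'wj'
i=7: add src[0]='b' → 'wjb'
i=10: add src[3]='p' → 'wjbp'
i=13: add src[6]='b' → 'wjbpb'
i=16: add src[1]='y' → 'wjbpby'

'wjbpby'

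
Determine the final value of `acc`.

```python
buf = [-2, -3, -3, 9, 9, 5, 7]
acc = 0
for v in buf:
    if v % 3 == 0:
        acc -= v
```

v=-2: not %3==0
v=-3: %3==0, acc = 0-(-3) = 3
v=-3: %3==0, acc = 3-(-3) = 6
v=9: %3==0, acc = 6-9 = -3
v=9: %3==0, acc = (-3)-9 = -12
v=5: not %3==0
v=7: not %3==0

-12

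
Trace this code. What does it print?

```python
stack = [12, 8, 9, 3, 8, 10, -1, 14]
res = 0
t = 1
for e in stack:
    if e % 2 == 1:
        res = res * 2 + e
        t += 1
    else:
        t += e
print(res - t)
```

e=12: not odd; t=13
e=8: not odd; t=21
e=9: odd, res = 0*2+9 = 9; t=22
e=3: odd, res = 9*2+3 = 21; t=23
e=8: not odd; t=31
e=10: not odd; t=41
e=-1: odd, res = 21*2+(-1) = 41; t=42
e=14: not odd; t=56
res-t = 41-56 = -15

-15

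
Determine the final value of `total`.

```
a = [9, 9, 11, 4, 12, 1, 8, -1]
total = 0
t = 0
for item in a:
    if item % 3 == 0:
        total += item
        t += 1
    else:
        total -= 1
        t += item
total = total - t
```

item=9: %3==0, total = 0+9 = 9; t=1
item=9: %3==0, total = 9+9 = 18; t=2
item=11: not %3==0, total = 18-1 = 17; t=13
item=4: not %3==0, total = 17-1 = 16; t=17
item=12: %3==0, total = 16+12 = 28; t=18
item=1: not %3==0, total = 28-1 = 27; t=19
item=8: not %3==0, total = 27-1 = 26; t=27
item=-1: not %3==0, total = 26-1 = 25; t=26
total-t = 25-26 = -1

-1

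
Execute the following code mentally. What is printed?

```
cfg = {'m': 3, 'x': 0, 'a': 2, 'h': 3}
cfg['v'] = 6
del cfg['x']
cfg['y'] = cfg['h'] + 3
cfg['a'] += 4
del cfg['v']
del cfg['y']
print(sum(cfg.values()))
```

12

cfg['v'] = 6 → {'m': 3, 'x': 0, 'a': 2, 'h': 3, 'v': 6}
del 'x' → {'m': 3, 'a': 2, 'h': 3, 'v': 6}
cfg['y'] = cfg['h']+3 = 6 → {'m': 3, 'a': 2, 'h': 3, 'v': 6, 'y': 6}
cfg['a'] = 2+4 = 6 → {'m': 3, 'a': 6, 'h': 3, 'v': 6, 'y': 6}
del 'v' → {'m': 3, 'a': 6, 'h': 3, 'y': 6}
del 'y' → {'m': 3, 'a': 6, 'h': 3}
sum of values = 12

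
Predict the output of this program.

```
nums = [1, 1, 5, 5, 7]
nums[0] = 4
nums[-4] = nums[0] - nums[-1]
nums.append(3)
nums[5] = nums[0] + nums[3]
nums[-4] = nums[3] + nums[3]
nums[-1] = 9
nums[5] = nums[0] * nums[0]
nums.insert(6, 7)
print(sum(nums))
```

46

nums[0] = 4 → [4, 1, 5, 5, 7]
nums[-4] = nums[0]-nums[-1] = 4-7 = -3 → [4, -3, 5, 5, 7]
append 3 → [4, -3, 5, 5, 7, 3]
nums[5] = nums[0]+nums[3] = 4+5 = 9 → [4, -3, 5, 5, 7, 9]
nums[-4] = nums[3]+nums[3] = 5+5 = 10 → [4, -3, 10, 5, 7, 9]
nums[-1] = 9 → [4, -3, 10, 5, 7, 9]
nums[5] = nums[0]*nums[0] = 4*4 = 16 → [4, -3, 10, 5, 7, 16]
insert 7 at 6 → [4, -3, 10, 5, 7, 16, 7]
sum = 46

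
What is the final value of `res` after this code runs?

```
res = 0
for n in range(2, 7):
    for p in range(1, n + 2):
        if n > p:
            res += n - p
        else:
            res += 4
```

75

n=2,p=1: 2>1, res = 0+1 = 1
n=2,p=2: not 2>2, res = 1+4 = 5
n=2,p=3: not 2>3, res = 5+4 = 9
n=3,p=1: 3>1, res = 9+2 = 11
n=3,p=2: 3>2, res = 11+1 = 12
n=3,p=3: not 3>3, res = 12+4 = 16
n=3,p=4: not 3>4, res = 16+4 = 20
n=4,p=1: 4>1, res = 20+3 = 23
n=4,p=2: 4>2, res = 23+2 = 25
n=4,p=3: 4>3, res = 25+1 = 26
n=4,p=4: not 4>4, res = 26+4 = 30
n=4,p=5: not 4>5, res = 30+4 = 34
n=5,p=1: 5>1, res = 34+4 = 38
n=5,p=2: 5>2, res = 38+3 = 41
n=5,p=3: 5>3, res = 41+2 = 43
n=5,p=4: 5>4, res = 43+1 = 44
n=5,p=5: not 5>5, res = 44+4 = 48
n=5,p=6: not 5>6, res = 48+4 = 52
n=6,p=1: 6>1, res = 52+5 = 57
n=6,p=2: 6>2, res = 57+4 = 61
n=6,p=3: 6>3, res = 61+3 = 64
n=6,p=4: 6>4, res = 64+2 = 66
n=6,p=5: 6>5, res = 66+1 = 67
n=6,p=6: not 6>6, res = 67+4 = 71
n=6,p=7: not 6>7, res = 71+4 = 75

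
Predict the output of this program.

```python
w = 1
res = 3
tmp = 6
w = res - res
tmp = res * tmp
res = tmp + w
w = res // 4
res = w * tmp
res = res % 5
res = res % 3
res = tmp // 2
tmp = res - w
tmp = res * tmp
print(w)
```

w = 3-3 = 0
tmp = 3*6 = 18
res = 18+0 = 18
w = 18//4 = 4
res = 4*18 = 72
res = 72%5 = 2
res = 2%3 = 2
res = 18//2 = 9
tmp = 9-4 = 5
tmp = 9*5 = 45

4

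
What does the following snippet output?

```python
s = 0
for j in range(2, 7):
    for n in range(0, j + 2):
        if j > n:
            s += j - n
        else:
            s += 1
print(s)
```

65

j=2,n=0: 2>0, s = 0+2 = 2
j=2,n=1: 2>1, s = 2+1 = 3
j=2,n=2: not 2>2, s = 3+1 = 4
j=2,n=3: not 2>3, s = 4+1 = 5
j=3,n=0: 3>0, s = 5+3 = 8
j=3,n=1: 3>1, s = 8+2 = 10
j=3,n=2: 3>2, s = 10+1 = 11
j=3,n=3: not 3>3, s = 11+1 = 12
j=3,n=4: not 3>4, s = 12+1 = 13
j=4,n=0: 4>0, s = 13+4 = 17
j=4,n=1: 4>1, s = 17+3 = 20
j=4,n=2: 4>2, s = 20+2 = 22
j=4,n=3: 4>3, s = 22+1 = 23
j=4,n=4: not 4>4, s = 23+1 = 24
j=4,n=5: not 4>5, s = 24+1 = 25
j=5,n=0: 5>0, s = 25+5 = 30
j=5,n=1: 5>1, s = 30+4 = 34
j=5,n=2: 5>2, s = 34+3 = 37
j=5,n=3: 5>3, s = 37+2 = 39
j=5,n=4: 5>4, s = 39+1 = 40
j=5,n=5: not 5>5, s = 40+1 = 41
j=5,n=6: not 5>6, s = 41+1 = 42
j=6,n=0: 6>0, s = 42+6 = 48
j=6,n=1: 6>1, s = 48+5 = 53
j=6,n=2: 6>2, s = 53+4 = 57
j=6,n=3: 6>3, s = 57+3 = 60
j=6,n=4: 6>4, s = 60+2 = 62
j=6,n=5: 6>5, s = 62+1 = 63
j=6,n=6: not 6>6, s = 63+1 = 64
j=6,n=7: not 6>7, s = 64+1 = 65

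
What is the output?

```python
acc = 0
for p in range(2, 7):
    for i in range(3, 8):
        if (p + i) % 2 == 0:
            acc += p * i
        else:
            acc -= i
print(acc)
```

p=2,i=3: odd sum, acc = 0-3 = -3
p=2,i=4: even sum, acc = (-3)+8 = 5
p=2,i=5: odd sum, acc = 5-5 = 0
p=2,i=6: even sum, acc = 0+12 = 12
p=2,i=7: odd sum, acc = 12-7 = 5
p=3,i=3: even sum, acc = 5+9 = 14
p=3,i=4: odd sum, acc = 14-4 = 10
p=3,i=5: even sum, acc = 10+15 = 25
p=3,i=6: odd sum, acc = 25-6 = 19
p=3,i=7: even sum, acc = 19+21 = 40
p=4,i=3: odd sum, acc = 40-3 = 37
p=4,i=4: even sum, acc = 37+16 = 53
p=4,i=5: odd sum, acc = 53-5 = 48
p=4,i=6: even sum, acc = 48+24 = 72
p=4,i=7: odd sum, acc = 72-7 = 65
p=5,i=3: even sum, acc = 65+15 = 80
p=5,i=4: odd sum, acc = 80-4 = 76
p=5,i=5: even sum, acc = 76+25 = 101
p=5,i=6: odd sum, acc = 101-6 = 95
p=5,i=7: even sum, acc = 95+35 = 130
p=6,i=3: odd sum, acc = 130-3 = 127
p=6,i=4: even sum, acc = 127+24 = 151
p=6,i=5: odd sum, acc = 151-5 = 146
p=6,i=6: even sum, acc = 146+36 = 182
p=6,i=7: odd sum, acc = 182-7 = 175

175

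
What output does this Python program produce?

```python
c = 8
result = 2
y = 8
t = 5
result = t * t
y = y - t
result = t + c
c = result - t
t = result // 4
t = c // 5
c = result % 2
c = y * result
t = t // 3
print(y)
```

3

result = 5*5 = 25
y = 8-5 = 3
result = 5+8 = 13
c = 13-5 = 8
t = 13//4 = 3
t = 8//5 = 1
c = 13%2 = 1
c = 3*13 = 39
t = 1//3 = 0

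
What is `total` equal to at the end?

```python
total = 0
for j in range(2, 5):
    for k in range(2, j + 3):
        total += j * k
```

j=2,k=2: total = 0+4 = 4
j=2,k=3: total = 4+6 = 10
j=2,k=4: total = 10+8 = 18
j=3,k=2: total = 18+6 = 24
j=3,k=3: total = 24+9 = 33
j=3,k=4: total = 33+12 = 45
j=3,k=5: total = 45+15 = 60
j=4,k=2: total = 60+8 = 68
j=4,k=3: total = 68+12 = 80
j=4,k=4: total = 80+16 = 96
j=4,k=5: total = 96+20 = 116
j=4,k=6: total = 116+24 = 140

140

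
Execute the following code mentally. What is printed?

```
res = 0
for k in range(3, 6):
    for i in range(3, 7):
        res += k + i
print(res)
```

k=3,i=3: res = 0+6 = 6
k=3,i=4: res = 6+7 = 13
k=3,i=5: res = 13+8 = 21
k=3,i=6: res = 21+9 = 30
k=4,i=3: res = 30+7 = 37
k=4,i=4: res = 37+8 = 45
k=4,i=5: res = 45+9 = 54
k=4,i=6: res = 54+10 = 64
k=5,i=3: res = 64+8 = 72
k=5,i=4: res = 72+9 = 81
k=5,i=5: res = 81+10 = 91
k=5,i=6: res = 91+11 = 102

102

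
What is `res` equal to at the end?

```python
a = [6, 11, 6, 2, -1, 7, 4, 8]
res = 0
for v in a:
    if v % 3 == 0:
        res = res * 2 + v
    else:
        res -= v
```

v=6: %3==0, res = 0*2+6 = 6
v=11: not %3==0, res = 6-11 = -5
v=6: %3==0, res = (-5)*2+6 = -4
v=2: not %3==0, res = (-4)-2 = -6
v=-1: not %3==0, res = (-6)-(-1) = -5
v=7: not %3==0, res = (-5)-7 = -12
v=4: not %3==0, res = (-12)-4 = -16
v=8: not %3==0, res = (-16)-8 = -24

-24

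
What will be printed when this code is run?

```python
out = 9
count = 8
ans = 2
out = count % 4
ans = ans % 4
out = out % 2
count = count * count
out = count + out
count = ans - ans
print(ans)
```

out = 8%4 = 0
ans = 2%4 = 2
out = 0%2 = 0
count = 8*8 = 64
out = 64+0 = 64
count = 2-2 = 0

2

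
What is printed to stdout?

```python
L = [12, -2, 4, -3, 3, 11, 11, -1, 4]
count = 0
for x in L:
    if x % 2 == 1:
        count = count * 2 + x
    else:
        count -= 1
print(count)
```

-56

x=12: not odd, count = 0-1 = -1
x=-2: not odd, count = (-1)-1 = -2
x=4: not odd, count = (-2)-1 = -3
x=-3: odd, count = (-3)*2+(-3) = -9
x=3: odd, count = (-9)*2+3 = -15
x=11: odd, count = (-15)*2+11 = -19
x=11: odd, count = (-19)*2+11 = -27
x=-1: odd, count = (-27)*2+(-1) = -55
x=4: not odd, count = (-55)-1 = -56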